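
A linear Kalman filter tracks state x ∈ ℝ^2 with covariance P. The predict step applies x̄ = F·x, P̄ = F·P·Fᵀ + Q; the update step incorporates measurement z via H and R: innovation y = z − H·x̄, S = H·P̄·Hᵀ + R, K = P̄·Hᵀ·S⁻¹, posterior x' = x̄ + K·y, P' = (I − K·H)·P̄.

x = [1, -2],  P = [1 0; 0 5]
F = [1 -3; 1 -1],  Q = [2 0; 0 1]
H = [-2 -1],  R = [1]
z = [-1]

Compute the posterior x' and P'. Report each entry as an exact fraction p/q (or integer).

x' = [7/33, 7/11]
P' = [16/33 -6/11; -6/11 109/88]

x̄ = F·x = [7, 3]
P̄ = F·P·Fᵀ + Q = [48 16; 16 7]
y = z − H·x̄ = [16]
S = H·P̄·Hᵀ + R = [264]
K = P̄·Hᵀ·S⁻¹ = [-14/33; -13/88]
x' = x̄ + K·y = [7/33, 7/11]
P' = (I − K·H)·P̄ = [16/33 -6/11; -6/11 109/88]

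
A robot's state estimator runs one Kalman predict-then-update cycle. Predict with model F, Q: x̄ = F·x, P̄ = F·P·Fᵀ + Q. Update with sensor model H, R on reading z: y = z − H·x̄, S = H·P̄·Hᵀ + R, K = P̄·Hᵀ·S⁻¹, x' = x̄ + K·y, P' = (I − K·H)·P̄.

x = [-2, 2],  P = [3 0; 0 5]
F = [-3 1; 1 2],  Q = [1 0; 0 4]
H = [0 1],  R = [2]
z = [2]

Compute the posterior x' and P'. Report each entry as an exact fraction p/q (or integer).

x' = [8, 2]
P' = [956/29 2/29; 2/29 54/29]

x̄ = F·x = [8, 2]
P̄ = F·P·Fᵀ + Q = [33 1; 1 27]
y = z − H·x̄ = [0]
S = H·P̄·Hᵀ + R = [29]
K = P̄·Hᵀ·S⁻¹ = [1/29; 27/29]
x' = x̄ + K·y = [8, 2]
P' = (I − K·H)·P̄ = [956/29 2/29; 2/29 54/29]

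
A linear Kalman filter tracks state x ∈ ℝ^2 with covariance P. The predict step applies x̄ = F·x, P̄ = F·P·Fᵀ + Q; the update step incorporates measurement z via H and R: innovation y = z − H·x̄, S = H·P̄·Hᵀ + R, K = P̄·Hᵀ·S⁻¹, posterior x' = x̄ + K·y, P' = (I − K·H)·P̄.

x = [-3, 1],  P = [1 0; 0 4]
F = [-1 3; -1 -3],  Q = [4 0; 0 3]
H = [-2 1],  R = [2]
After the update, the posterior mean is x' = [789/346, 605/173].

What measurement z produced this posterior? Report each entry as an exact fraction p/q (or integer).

z = [-1]

x̄ = F·x = [6, 0]
P̄ = F·P·Fᵀ + Q = [41 -35; -35 40]
S = H·P̄·Hᵀ + R = [346]
K = P̄·Hᵀ·S⁻¹ = [-117/346; 55/173]
x' − x̄ = [-1287/346, 605/173] = K·y
y = (KᵀK)⁻¹·Kᵀ·(x' − x̄) = [11]
z = y + H·x̄ = [11] + [-12] = [-1]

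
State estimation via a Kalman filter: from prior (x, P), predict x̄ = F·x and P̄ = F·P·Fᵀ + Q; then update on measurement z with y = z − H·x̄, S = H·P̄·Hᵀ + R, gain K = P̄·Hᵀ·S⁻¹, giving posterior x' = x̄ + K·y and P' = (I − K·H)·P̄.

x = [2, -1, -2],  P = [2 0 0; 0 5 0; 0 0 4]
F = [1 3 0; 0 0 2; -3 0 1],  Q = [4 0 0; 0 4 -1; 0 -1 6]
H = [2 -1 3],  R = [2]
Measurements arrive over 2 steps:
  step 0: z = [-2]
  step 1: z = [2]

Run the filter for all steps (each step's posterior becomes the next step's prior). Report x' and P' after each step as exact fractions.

step 0: x' = [47/13, -359/91, -31/7], P' = [411/13 -3/13 -21; -3/13 7279/364 191/28; -21 191/28 459/28]
step 1: x' = [-5249466/1005619, -806578/1005619, 3887752/1005619], P' = [207266700/1005619 -22944091/1005619 -145789535/1005619; -22944091/1005619 11242968/1005619 19141182/1005619; -145789535/1005619 19141182/1005619 103805018/1005619]

step 0: x̄ = F·x = [-1, -4, -8]
step 0: P̄ = F·P·Fᵀ + Q = [51 0 -6; 0 20 7; -6 7 28]
step 0: y = z − H·x̄ = [20]
step 0: S = H·P̄·Hᵀ + R = [364]
step 0: K = P̄·Hᵀ·S⁻¹ = [3/13; 1/364; 5/28]
step 0: x' = x̄ + K·y = [47/13, -359/91, -31/7]
step 0: P' = (I − K·H)·P̄ = [411/13 -3/13 -21; -3/13 7279/364 191/28; -21 191/28 459/28]
step 1: x̄ = F·x = [-748/91, -62/7, -1390/91]
step 1: P̄ = F·P·Fᵀ + Q = [77971/364 -15/14 -33963/364; -15/14 487/7 2209/14; -33963/364 2209/14 157587/364]
step 1: y = z − H·x̄ = [5042/91]
step 1: S = H·P̄·Hᵀ + R = [1005619/364]
step 1: K = P̄·Hᵀ·S⁻¹ = [54443/1005619; 146198/1005619; 347401/1005619]
step 1: x' = x̄ + K·y = [-5249466/1005619, -806578/1005619, 3887752/1005619]
step 1: P' = (I − K·H)·P̄ = [207266700/1005619 -22944091/1005619 -145789535/1005619; -22944091/1005619 11242968/1005619 19141182/1005619; -145789535/1005619 19141182/1005619 103805018/1005619]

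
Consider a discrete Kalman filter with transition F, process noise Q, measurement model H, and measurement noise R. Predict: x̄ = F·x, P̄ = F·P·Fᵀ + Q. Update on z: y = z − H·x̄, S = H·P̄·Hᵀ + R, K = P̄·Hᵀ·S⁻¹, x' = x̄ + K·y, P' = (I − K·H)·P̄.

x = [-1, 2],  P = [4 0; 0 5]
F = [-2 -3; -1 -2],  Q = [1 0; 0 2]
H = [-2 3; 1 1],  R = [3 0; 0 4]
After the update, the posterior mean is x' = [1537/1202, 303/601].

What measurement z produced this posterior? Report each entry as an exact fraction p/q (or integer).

z = [-1, 2]

x̄ = F·x = [-4, -3]
P̄ = F·P·Fᵀ + Q = [62 38; 38 26]
S = H·P̄·Hᵀ + R = [29 -8; -8 168]
K = P̄·Hᵀ·S⁻¹ = [-110/601 705/1202; 106/601 234/601]
x' − x̄ = [6345/1202, 2106/601] = K·y
y = (KᵀK)⁻¹·Kᵀ·(x' − x̄) = [0, 9]
z = y + H·x̄ = [0, 9] + [-1, -7] = [-1, 2]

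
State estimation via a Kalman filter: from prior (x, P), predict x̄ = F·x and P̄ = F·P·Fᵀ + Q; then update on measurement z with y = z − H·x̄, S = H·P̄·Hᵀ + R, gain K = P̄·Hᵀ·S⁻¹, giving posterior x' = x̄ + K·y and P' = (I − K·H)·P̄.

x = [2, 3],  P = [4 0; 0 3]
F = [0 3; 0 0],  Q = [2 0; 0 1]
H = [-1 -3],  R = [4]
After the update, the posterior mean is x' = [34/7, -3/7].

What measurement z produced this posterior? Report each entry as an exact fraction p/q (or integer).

z = [-3]

x̄ = F·x = [9, 0]
P̄ = F·P·Fᵀ + Q = [29 0; 0 1]
S = H·P̄·Hᵀ + R = [42]
K = P̄·Hᵀ·S⁻¹ = [-29/42; -1/14]
x' − x̄ = [-29/7, -3/7] = K·y
y = (KᵀK)⁻¹·Kᵀ·(x' − x̄) = [6]
z = y + H·x̄ = [6] + [-9] = [-3]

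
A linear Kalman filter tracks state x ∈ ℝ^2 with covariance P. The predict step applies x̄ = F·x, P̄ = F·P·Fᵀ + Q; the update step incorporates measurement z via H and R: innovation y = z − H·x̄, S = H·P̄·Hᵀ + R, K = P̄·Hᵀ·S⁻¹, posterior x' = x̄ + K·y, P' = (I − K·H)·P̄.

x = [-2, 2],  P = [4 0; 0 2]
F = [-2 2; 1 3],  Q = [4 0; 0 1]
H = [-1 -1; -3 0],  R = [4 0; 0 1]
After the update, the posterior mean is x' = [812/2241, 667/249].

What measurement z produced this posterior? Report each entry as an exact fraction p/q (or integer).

x̄ = F·x = [8, 4]
P̄ = F·P·Fᵀ + Q = [28 4; 4 23]
S = H·P̄·Hᵀ + R = [63 96; 96 253]
K = P̄·Hᵀ·S⁻¹ = [-32/6723 -740/2241; -631/747 68/249]
x' − x̄ = [-17116/2241, -329/249] = K·y
y = (KᵀK)⁻¹·Kᵀ·(x' − x̄) = [9, 23]
z = y + H·x̄ = [9, 23] + [-12, -24] = [-3, -1]

z = [-3, -1]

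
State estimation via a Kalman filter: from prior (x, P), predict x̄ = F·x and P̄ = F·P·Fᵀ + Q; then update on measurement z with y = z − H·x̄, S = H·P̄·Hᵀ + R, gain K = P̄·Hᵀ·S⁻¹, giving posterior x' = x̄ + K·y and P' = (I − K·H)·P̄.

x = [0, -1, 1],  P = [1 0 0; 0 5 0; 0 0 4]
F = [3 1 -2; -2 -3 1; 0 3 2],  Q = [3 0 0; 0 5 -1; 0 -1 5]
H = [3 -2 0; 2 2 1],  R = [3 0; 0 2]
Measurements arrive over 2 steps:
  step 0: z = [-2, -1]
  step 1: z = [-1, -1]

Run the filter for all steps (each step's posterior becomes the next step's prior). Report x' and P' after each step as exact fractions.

step 0: x̄ = F·x = [-3, 4, -1]
step 0: P̄ = F·P·Fᵀ + Q = [33 -29 -1; -29 58 -38; -1 -38 66]
step 0: y = z − H·x̄ = [15, -2]
step 0: S = H·P̄·Hᵀ + R = [880 -19; -19 44]
step 0: K = P̄·Hᵀ·S⁻¹ = [7041/38359 9143/38359; -8552/38359 13743/38359; 2984/38359 -9173/38359]
step 0: x' = x̄ + K·y = [-27748/38359, -2330/38359, 24747/38359]
step 0: P' = (I − K·H)·P̄ = [96409/38359 134052/38359 -442636/38359; 134052/38359 213906/38359 -668430/38359; -442636/38359 -668430/38359 2203786/38359]
step 1: x̄ = F·x = [-135068/38359, 87233/38359, 42504/38359]
step 1: P̄ = F·P·Fᵀ + Q = [18801472/38359 -14879778/38359 -6949054/38359; -14879778/38359 12096119/38359 5415581/38359; -6949054/38359 5415581/38359 2910933/38359]
step 1: y = z − H·x̄ = [541311/38359, 14807/38359]
step 1: S = H·P̄·Hᵀ + R = [396270137/38359 2986476/38359; 2986476/38359 1405899/38359]
step 1: K = P̄·Hᵀ·S⁻¹ = [1029457972/4763738631 2530598354/14291215893; -278993136/1587912877 1263805939/4763738631; -382966144/4763738631 854643277/14291215893]
step 1: x' = x̄ + K·y = [-5762522630/14291215893, -490048588/4763738631, -47519899/14291215893]
step 1: P' = (I − K·H)·P̄ = [8502090412/14291215893 2706858248/4763738631 -28184133604/14291215893; 2706858248/4763738631 1771918828/1587912877 -13517617586/4763738631; -28184133604/14291215893 -13517617586/4763738631 139183259278/14291215893]

step 0: x' = [-27748/38359, -2330/38359, 24747/38359], P' = [96409/38359 134052/38359 -442636/38359; 134052/38359 213906/38359 -668430/38359; -442636/38359 -668430/38359 2203786/38359]
step 1: x' = [-5762522630/14291215893, -490048588/4763738631, -47519899/14291215893], P' = [8502090412/14291215893 2706858248/4763738631 -28184133604/14291215893; 2706858248/4763738631 1771918828/1587912877 -13517617586/4763738631; -28184133604/14291215893 -13517617586/4763738631 139183259278/14291215893]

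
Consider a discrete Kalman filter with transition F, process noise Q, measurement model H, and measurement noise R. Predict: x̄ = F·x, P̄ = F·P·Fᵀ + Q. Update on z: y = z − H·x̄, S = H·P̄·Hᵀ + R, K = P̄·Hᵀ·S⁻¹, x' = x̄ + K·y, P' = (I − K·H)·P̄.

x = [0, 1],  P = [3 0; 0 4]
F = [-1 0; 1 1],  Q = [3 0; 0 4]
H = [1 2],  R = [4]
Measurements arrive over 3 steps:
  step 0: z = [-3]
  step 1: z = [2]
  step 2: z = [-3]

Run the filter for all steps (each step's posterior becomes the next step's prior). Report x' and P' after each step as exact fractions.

step 0: x' = [0, -53/42], P' = [6 -3; -3 101/42]
step 1: x' = [285/559, 453/1118], P' = [4842/559 -2295/559; -2295/559 3119/1118]
step 2: x' = [-4560/4919, -6977/9838], P' = [56154/4919 -27127/4919; -27127/4919 103573/29514]

step 0: x̄ = F·x = [0, 1]
step 0: P̄ = F·P·Fᵀ + Q = [6 -3; -3 11]
step 0: y = z − H·x̄ = [-5]
step 0: S = H·P̄·Hᵀ + R = [42]
step 0: K = P̄·Hᵀ·S⁻¹ = [0; 19/42]
step 0: x' = x̄ + K·y = [0, -53/42]
step 0: P' = (I − K·H)·P̄ = [6 -3; -3 101/42]
step 1: x̄ = F·x = [0, -53/42]
step 1: P̄ = F·P·Fᵀ + Q = [9 -3; -3 269/42]
step 1: y = z − H·x̄ = [95/21]
step 1: S = H·P̄·Hᵀ + R = [559/21]
step 1: K = P̄·Hᵀ·S⁻¹ = [63/559; 206/559]
step 1: x' = x̄ + K·y = [285/559, 453/1118]
step 1: P' = (I − K·H)·P̄ = [4842/559 -2295/559; -2295/559 3119/1118]
step 2: x̄ = F·x = [-285/559, 1023/1118]
step 2: P̄ = F·P·Fᵀ + Q = [6519/559 -2547/559; -2547/559 8095/1118]
step 2: y = z − H·x̄ = [-2415/559]
step 2: S = H·P̄·Hᵀ + R = [14757/559]
step 2: K = P̄·Hᵀ·S⁻¹ = [475/4919; 5548/14757]
step 2: x' = x̄ + K·y = [-4560/4919, -6977/9838]
step 2: P' = (I − K·H)·P̄ = [56154/4919 -27127/4919; -27127/4919 103573/29514]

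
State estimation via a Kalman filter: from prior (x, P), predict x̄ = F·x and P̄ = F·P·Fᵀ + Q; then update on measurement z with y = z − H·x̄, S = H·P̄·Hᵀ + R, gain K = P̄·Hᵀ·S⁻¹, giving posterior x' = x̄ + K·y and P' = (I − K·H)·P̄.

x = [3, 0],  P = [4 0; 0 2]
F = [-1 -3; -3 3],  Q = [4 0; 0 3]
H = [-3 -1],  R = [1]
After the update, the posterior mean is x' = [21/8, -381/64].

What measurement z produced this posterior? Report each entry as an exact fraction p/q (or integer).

x̄ = F·x = [-3, -9]
P̄ = F·P·Fᵀ + Q = [26 -6; -6 57]
S = H·P̄·Hᵀ + R = [256]
K = P̄·Hᵀ·S⁻¹ = [-9/32; -39/256]
x' − x̄ = [45/8, 195/64] = K·y
y = (KᵀK)⁻¹·Kᵀ·(x' − x̄) = [-20]
z = y + H·x̄ = [-20] + [18] = [-2]

z = [-2]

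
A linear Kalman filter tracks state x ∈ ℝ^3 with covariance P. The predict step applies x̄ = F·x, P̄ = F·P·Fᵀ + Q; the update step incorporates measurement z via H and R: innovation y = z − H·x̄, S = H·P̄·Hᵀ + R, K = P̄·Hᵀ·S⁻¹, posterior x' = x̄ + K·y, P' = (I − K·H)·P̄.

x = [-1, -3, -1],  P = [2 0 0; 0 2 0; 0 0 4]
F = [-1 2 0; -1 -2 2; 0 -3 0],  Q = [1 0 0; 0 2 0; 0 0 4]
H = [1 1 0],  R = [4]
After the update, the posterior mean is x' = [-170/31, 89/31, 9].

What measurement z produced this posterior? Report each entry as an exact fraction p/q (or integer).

x̄ = F·x = [-5, 5, 9]
P̄ = F·P·Fᵀ + Q = [11 -6 -12; -6 28 12; -12 12 22]
S = H·P̄·Hᵀ + R = [31]
K = P̄·Hᵀ·S⁻¹ = [5/31; 22/31; 0]
x' − x̄ = [-15/31, -66/31, 0] = K·y
y = (KᵀK)⁻¹·Kᵀ·(x' − x̄) = [-3]
z = y + H·x̄ = [-3] + [0] = [-3]

z = [-3]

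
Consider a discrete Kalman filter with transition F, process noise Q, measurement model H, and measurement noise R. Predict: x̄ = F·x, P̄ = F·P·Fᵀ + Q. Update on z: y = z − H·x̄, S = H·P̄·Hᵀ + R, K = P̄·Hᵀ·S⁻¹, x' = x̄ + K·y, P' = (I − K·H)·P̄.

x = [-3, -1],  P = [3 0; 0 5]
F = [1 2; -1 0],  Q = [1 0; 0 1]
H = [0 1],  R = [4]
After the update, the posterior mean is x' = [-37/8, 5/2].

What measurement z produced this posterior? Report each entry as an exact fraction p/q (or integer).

z = [2]

x̄ = F·x = [-5, 3]
P̄ = F·P·Fᵀ + Q = [24 -3; -3 4]
S = H·P̄·Hᵀ + R = [8]
K = P̄·Hᵀ·S⁻¹ = [-3/8; 1/2]
x' − x̄ = [3/8, -1/2] = K·y
y = (KᵀK)⁻¹·Kᵀ·(x' − x̄) = [-1]
z = y + H·x̄ = [-1] + [3] = [2]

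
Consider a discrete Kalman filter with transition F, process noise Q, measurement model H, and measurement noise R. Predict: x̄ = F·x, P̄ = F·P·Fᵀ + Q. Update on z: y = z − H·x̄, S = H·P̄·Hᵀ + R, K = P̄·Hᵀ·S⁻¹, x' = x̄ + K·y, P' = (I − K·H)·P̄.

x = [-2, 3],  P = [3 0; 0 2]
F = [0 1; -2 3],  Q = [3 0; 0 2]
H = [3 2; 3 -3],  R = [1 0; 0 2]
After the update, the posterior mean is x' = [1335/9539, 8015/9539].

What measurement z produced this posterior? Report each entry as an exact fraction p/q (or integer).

x̄ = F·x = [3, 13]
P̄ = F·P·Fᵀ + Q = [5 6; 6 32]
S = H·P̄·Hᵀ + R = [246 -165; -165 227]
K = P̄·Hᵀ·S⁻¹ = [1878/9539 1239/9539; 5744/28617 -1886/9539]
x' − x̄ = [-27282/9539, -115992/9539] = K·y
y = (KᵀK)⁻¹·Kᵀ·(x' − x̄) = [-33, 28]
z = y + H·x̄ = [-33, 28] + [35, -30] = [2, -2]

z = [2, -2]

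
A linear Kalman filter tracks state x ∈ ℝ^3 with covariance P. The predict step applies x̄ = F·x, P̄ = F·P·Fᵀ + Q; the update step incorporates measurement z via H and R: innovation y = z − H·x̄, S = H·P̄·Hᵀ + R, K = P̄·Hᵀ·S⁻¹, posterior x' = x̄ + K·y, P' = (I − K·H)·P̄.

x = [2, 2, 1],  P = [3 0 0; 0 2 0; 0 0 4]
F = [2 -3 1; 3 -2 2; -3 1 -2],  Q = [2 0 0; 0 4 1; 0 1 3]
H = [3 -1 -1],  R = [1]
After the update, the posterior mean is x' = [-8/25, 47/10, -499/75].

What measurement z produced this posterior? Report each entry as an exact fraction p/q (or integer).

x̄ = F·x = [-1, 4, -6]
P̄ = F·P·Fᵀ + Q = [36 38 -32; 38 55 -46; -32 -46 48]
S = H·P̄·Hᵀ + R = [300]
K = P̄·Hᵀ·S⁻¹ = [17/50; 7/20; -49/150]
x' − x̄ = [17/25, 7/10, -49/75] = K·y
y = (KᵀK)⁻¹·Kᵀ·(x' − x̄) = [2]
z = y + H·x̄ = [2] + [-1] = [1]

z = [1]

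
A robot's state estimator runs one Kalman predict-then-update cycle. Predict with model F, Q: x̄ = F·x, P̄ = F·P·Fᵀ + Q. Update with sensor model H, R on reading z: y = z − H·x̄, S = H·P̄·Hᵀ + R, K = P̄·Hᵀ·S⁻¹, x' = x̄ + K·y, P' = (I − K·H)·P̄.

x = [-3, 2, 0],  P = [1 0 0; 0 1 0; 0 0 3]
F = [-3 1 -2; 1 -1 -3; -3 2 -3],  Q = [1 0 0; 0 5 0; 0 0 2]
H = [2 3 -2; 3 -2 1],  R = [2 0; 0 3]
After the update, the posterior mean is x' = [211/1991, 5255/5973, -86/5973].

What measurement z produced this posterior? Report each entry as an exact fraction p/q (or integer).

z = [3, -2]

x̄ = F·x = [11, -5, 13]
P̄ = F·P·Fᵀ + Q = [23 14 29; 14 34 22; 29 22 42]
S = H·P̄·Hᵀ + R = [240 -42; -42 306]
K = P̄·Hᵀ·S⁻¹ = [1010/5973 1505/5973; 2179/5973 221/5973; 2635/11946 1840/5973]
x' − x̄ = [-21690/1991, 35120/5973, -77735/5973] = K·y
y = (KᵀK)⁻¹·Kᵀ·(x' − x̄) = [22, -58]
z = y + H·x̄ = [22, -58] + [-19, 56] = [3, -2]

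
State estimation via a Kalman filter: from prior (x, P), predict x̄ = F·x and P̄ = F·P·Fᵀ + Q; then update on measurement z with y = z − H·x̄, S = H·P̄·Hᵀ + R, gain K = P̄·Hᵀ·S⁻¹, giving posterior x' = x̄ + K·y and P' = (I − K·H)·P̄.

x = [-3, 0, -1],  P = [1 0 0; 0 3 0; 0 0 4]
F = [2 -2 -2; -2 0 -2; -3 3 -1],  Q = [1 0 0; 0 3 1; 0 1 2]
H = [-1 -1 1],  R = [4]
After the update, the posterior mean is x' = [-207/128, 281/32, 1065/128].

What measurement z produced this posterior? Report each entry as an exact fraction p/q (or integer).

x̄ = F·x = [-4, 8, 10]
P̄ = F·P·Fᵀ + Q = [33 12 -16; 12 23 15; -16 15 42]
S = H·P̄·Hᵀ + R = [128]
K = P̄·Hᵀ·S⁻¹ = [-61/128; -5/32; 43/128]
x' − x̄ = [305/128, 25/32, -215/128] = K·y
y = (KᵀK)⁻¹·Kᵀ·(x' − x̄) = [-5]
z = y + H·x̄ = [-5] + [6] = [1]

z = [1]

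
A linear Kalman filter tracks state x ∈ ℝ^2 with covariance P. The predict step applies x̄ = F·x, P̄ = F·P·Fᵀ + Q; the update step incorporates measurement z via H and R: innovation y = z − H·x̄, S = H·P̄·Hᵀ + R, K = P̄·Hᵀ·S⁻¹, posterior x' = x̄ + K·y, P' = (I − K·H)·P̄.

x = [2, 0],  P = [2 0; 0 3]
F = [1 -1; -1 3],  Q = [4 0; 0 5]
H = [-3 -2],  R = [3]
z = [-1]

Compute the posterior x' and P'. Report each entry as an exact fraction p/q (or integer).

x̄ = F·x = [2, -2]
P̄ = F·P·Fᵀ + Q = [9 -11; -11 34]
y = z − H·x̄ = [1]
S = H·P̄·Hᵀ + R = [88]
K = P̄·Hᵀ·S⁻¹ = [-5/88; -35/88]
x' = x̄ + K·y = [171/88, -211/88]
P' = (I − K·H)·P̄ = [767/88 -1143/88; -1143/88 1767/88]

x' = [171/88, -211/88]
P' = [767/88 -1143/88; -1143/88 1767/88]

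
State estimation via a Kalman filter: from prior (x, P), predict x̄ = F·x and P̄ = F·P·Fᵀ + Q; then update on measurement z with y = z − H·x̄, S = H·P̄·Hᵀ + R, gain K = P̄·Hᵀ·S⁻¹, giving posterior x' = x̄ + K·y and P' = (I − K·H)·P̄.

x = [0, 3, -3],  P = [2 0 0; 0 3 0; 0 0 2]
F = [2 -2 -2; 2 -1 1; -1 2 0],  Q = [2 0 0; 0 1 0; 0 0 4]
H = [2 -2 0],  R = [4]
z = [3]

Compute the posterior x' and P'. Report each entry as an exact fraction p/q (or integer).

x' = [-18/5, -132/25, 177/25]
P' = [14 66/5 -56/5; 66/5 334/25 -274/25; -56/5 -274/25 414/25]

x̄ = F·x = [0, -6, 6]
P̄ = F·P·Fᵀ + Q = [30 10 -16; 10 14 -10; -16 -10 18]
y = z − H·x̄ = [-9]
S = H·P̄·Hᵀ + R = [100]
K = P̄·Hᵀ·S⁻¹ = [2/5; -2/25; -3/25]
x' = x̄ + K·y = [-18/5, -132/25, 177/25]
P' = (I − K·H)·P̄ = [14 66/5 -56/5; 66/5 334/25 -274/25; -56/5 -274/25 414/25]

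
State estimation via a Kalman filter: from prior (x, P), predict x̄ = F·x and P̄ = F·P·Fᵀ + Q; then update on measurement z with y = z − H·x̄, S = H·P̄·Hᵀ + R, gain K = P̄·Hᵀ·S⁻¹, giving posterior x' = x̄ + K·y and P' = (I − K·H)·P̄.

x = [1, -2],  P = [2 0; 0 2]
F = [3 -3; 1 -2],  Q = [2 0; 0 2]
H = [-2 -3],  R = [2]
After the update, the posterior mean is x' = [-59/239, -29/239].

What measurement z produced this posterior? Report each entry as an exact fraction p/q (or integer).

z = [1]

x̄ = F·x = [9, 5]
P̄ = F·P·Fᵀ + Q = [38 18; 18 12]
S = H·P̄·Hᵀ + R = [478]
K = P̄·Hᵀ·S⁻¹ = [-65/239; -36/239]
x' − x̄ = [-2210/239, -1224/239] = K·y
y = (KᵀK)⁻¹·Kᵀ·(x' − x̄) = [34]
z = y + H·x̄ = [34] + [-33] = [1]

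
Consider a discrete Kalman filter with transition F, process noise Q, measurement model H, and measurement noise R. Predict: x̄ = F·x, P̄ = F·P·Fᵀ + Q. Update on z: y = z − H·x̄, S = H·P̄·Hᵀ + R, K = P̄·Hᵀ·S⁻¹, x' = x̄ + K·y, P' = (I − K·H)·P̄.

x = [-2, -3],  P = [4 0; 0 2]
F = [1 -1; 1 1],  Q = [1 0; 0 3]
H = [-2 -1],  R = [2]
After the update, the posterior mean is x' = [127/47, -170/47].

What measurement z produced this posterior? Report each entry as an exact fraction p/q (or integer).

x̄ = F·x = [1, -5]
P̄ = F·P·Fᵀ + Q = [7 2; 2 9]
S = H·P̄·Hᵀ + R = [47]
K = P̄·Hᵀ·S⁻¹ = [-16/47; -13/47]
x' − x̄ = [80/47, 65/47] = K·y
y = (KᵀK)⁻¹·Kᵀ·(x' − x̄) = [-5]
z = y + H·x̄ = [-5] + [3] = [-2]

z = [-2]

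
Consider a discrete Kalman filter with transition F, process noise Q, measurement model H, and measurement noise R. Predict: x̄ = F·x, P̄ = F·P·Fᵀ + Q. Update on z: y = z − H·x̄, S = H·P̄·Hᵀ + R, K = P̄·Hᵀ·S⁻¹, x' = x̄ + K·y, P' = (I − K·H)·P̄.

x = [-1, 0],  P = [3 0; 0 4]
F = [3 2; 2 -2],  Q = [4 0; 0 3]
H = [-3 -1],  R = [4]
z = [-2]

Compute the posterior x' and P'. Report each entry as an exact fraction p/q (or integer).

x̄ = F·x = [-3, -2]
P̄ = F·P·Fᵀ + Q = [47 2; 2 31]
y = z − H·x̄ = [-13]
S = H·P̄·Hᵀ + R = [470]
K = P̄·Hᵀ·S⁻¹ = [-143/470; -37/470]
x' = x̄ + K·y = [449/470, -459/470]
P' = (I − K·H)·P̄ = [1641/470 -4351/470; -4351/470 13201/470]

x' = [449/470, -459/470]
P' = [1641/470 -4351/470; -4351/470 13201/470]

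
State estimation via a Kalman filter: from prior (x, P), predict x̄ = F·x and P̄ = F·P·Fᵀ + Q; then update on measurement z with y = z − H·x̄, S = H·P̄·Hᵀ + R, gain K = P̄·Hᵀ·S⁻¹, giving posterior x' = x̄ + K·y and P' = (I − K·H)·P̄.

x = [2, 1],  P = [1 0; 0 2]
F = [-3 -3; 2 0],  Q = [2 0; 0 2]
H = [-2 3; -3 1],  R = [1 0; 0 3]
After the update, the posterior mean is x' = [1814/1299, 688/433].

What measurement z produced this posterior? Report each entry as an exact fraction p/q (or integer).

x̄ = F·x = [-9, 4]
P̄ = F·P·Fᵀ + Q = [29 -6; -6 6]
S = H·P̄·Hᵀ + R = [243 258; 258 306]
K = P̄·Hᵀ·S⁻¹ = [41/433 -997/2598; 166/433 -106/433]
x' − x̄ = [13505/1299, -1044/433] = K·y
y = (KᵀK)⁻¹·Kᵀ·(x' − x̄) = [-28, -34]
z = y + H·x̄ = [-28, -34] + [30, 31] = [2, -3]

z = [2, -3]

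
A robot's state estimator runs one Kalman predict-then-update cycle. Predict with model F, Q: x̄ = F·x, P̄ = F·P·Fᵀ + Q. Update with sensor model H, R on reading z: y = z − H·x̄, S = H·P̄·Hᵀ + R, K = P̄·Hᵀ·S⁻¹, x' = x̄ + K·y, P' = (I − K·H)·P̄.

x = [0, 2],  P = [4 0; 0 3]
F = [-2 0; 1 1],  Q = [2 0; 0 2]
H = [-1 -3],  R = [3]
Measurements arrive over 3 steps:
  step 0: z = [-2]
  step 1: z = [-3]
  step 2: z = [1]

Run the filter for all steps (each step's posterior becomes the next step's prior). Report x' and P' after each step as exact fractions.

step 0: x̄ = F·x = [0, 2]
step 0: P̄ = F·P·Fᵀ + Q = [18 -8; -8 9]
step 0: y = z − H·x̄ = [4]
step 0: S = H·P̄·Hᵀ + R = [54]
step 0: K = P̄·Hᵀ·S⁻¹ = [1/9; -19/54]
step 0: x' = x̄ + K·y = [4/9, 16/27]
step 0: P' = (I − K·H)·P̄ = [52/3 -53/9; -53/9 125/54]
step 1: x̄ = F·x = [-8/9, 28/27]
step 1: P̄ = F·P·Fᵀ + Q = [214/3 -206/9; -206/9 533/54]
step 1: y = z − H·x̄ = [-7/9]
step 1: S = H·P̄·Hᵀ + R = [155/6]
step 1: K = P̄·Hᵀ·S⁻¹ = [-16/155; -121/465]
step 1: x' = x̄ + K·y = [-376/465, 1729/1395]
step 1: P' = (I − K·H)·P̄ = [11014/155 -10966/465; -10966/465 11329/1395]
step 2: x̄ = F·x = [752/465, 601/1395]
step 2: P̄ = F·P·Fᵀ + Q = [44366/155 -44152/465; -44152/465 47449/1395]
step 2: y = z − H·x̄ = [606/155]
step 2: S = H·P̄·Hᵀ + R = [3976/155]
step 2: K = P̄·Hᵀ·S⁻¹ = [-107/1988; -157/568]
step 2: x' = x̄ + K·y = [4195/2982, -1661/2556]
step 2: P' = (I − K·H)·P̄ = [284441/994 -81223/852; -81223/852 163859/5112]

step 0: x' = [4/9, 16/27], P' = [52/3 -53/9; -53/9 125/54]
step 1: x' = [-376/465, 1729/1395], P' = [11014/155 -10966/465; -10966/465 11329/1395]
step 2: x' = [4195/2982, -1661/2556], P' = [284441/994 -81223/852; -81223/852 163859/5112]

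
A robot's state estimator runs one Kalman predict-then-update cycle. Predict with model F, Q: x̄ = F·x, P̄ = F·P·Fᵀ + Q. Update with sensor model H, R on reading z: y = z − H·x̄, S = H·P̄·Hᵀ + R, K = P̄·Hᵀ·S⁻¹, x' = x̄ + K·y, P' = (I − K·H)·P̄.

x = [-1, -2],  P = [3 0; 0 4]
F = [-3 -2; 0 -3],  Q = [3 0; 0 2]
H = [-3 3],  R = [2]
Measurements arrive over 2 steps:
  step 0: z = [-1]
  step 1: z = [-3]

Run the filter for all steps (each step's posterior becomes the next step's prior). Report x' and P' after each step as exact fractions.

step 0: x' = [1075/163, 1020/163], P' = [5320/163 5298/163; 5298/163 5312/163]
step 1: x' = [543501/200297, 347940/200297], P' = [4809064/200297 4701786/200297; 4701786/200297 4638946/200297]

step 0: x̄ = F·x = [7, 6]
step 0: P̄ = F·P·Fᵀ + Q = [46 24; 24 38]
step 0: y = z − H·x̄ = [2]
step 0: S = H·P̄·Hᵀ + R = [326]
step 0: K = P̄·Hᵀ·S⁻¹ = [-33/163; 21/163]
step 0: x' = x̄ + K·y = [1075/163, 1020/163]
step 0: P' = (I − K·H)·P̄ = [5320/163 5298/163; 5298/163 5312/163]
step 1: x̄ = F·x = [-5265/163, -3060/163]
step 1: P̄ = F·P·Fᵀ + Q = [133193/163 79554/163; 79554/163 48134/163]
step 1: y = z − H·x̄ = [-7104/163]
step 1: S = H·P̄·Hᵀ + R = [200297/163]
step 1: K = P̄·Hᵀ·S⁻¹ = [-160917/200297; -94260/200297]
step 1: x' = x̄ + K·y = [543501/200297, 347940/200297]
step 1: P' = (I − K·H)·P̄ = [4809064/200297 4701786/200297; 4701786/200297 4638946/200297]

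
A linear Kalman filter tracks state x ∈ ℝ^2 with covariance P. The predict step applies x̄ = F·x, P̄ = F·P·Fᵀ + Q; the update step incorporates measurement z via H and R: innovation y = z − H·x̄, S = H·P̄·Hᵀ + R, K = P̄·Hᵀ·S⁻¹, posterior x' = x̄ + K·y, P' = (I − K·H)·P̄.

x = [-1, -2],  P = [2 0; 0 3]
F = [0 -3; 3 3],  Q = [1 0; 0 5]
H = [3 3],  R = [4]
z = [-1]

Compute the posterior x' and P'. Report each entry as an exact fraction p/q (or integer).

x̄ = F·x = [6, -9]
P̄ = F·P·Fᵀ + Q = [28 -27; -27 50]
y = z − H·x̄ = [8]
S = H·P̄·Hᵀ + R = [220]
K = P̄·Hᵀ·S⁻¹ = [3/220; 69/220]
x' = x̄ + K·y = [336/55, -357/55]
P' = (I − K·H)·P̄ = [6151/220 -6147/220; -6147/220 6239/220]

x' = [336/55, -357/55]
P' = [6151/220 -6147/220; -6147/220 6239/220]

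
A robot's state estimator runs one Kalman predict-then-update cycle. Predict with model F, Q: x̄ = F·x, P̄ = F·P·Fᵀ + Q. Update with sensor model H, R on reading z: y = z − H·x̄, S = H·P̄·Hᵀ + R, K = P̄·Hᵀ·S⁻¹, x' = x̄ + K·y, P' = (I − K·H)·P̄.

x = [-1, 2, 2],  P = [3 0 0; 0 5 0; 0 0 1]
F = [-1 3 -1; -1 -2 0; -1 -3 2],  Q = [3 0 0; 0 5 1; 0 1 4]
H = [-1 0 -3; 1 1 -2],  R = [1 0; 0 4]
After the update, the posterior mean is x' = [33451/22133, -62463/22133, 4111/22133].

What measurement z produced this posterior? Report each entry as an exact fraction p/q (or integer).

z = [-2, -2]

x̄ = F·x = [5, -3, -1]
P̄ = F·P·Fᵀ + Q = [52 -27 -44; -27 28 34; -44 34 56]
S = H·P̄·Hᵀ + R = [293 253; 253 294]
K = P̄·Hᵀ·S⁻¹ = [-5069/22133 12869/22133; -5099/22133 -656/22133; -5590/22133 -4374/22133]
x' − x̄ = [-77214/22133, 3936/22133, 26244/22133] = K·y
y = (KᵀK)⁻¹·Kᵀ·(x' − x̄) = [0, -6]
z = y + H·x̄ = [0, -6] + [-2, 4] = [-2, -2]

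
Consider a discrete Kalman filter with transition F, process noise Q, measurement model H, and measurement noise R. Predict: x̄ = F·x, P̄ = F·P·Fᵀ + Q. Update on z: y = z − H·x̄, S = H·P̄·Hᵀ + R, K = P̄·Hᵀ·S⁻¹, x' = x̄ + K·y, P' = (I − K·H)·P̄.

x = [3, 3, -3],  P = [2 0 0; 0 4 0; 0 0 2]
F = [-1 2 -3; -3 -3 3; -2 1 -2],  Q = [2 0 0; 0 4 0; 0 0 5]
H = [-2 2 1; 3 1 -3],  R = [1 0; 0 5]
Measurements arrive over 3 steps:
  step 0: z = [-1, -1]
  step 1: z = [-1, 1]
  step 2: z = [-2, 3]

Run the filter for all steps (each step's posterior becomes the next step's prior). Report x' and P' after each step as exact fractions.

step 0: x' = [-117104/44711, -78569/44711, -127090/44711], P' = [597682/44711 253372/44711 679806/44711; 253372/44711 119828/44711 282428/44711; 679806/44711 282428/44711 791087/44711]
step 1: x' = [4787938642/460720081, 1923399689/460720081, 5280724348/460720081], P' = [49799234061/460720081 21171844561/460720081 56933729158/460720081; 21171844561/460720081 9127641051/460720081 24146279248/460720081; 56933729158/460720081 24146279248/460720081 65274556569/460720081]
step 2: x' = [-125756083569369/12906724345199, -59485575199293/12906724345199, -157827013744759/12906724345199], P' = [4094664778020764/12906724345199 1742383862948835/12906724345199 4683104187518044/12906724345199; 1742383862948835/12906724345199 744974142325453/12906724345199 1991134292848616/12906724345199; 4683104187518044/12906724345199 1991134292848616/12906724345199 5361268353382891/12906724345199]

step 0: x̄ = F·x = [12, -27, 3]
step 0: P̄ = F·P·Fᵀ + Q = [38 -36 24; -36 76 -12; 24 -12 25]
step 0: y = z − H·x̄ = [74, -1]
step 0: S = H·P̄·Hᵀ + R = [626 -19; -19 72]
step 0: K = P̄·Hᵀ·S⁻¹ = [-8814/44711 1400/44711; 15340/44711 6532/44711; -3669/44711 -10283/44711]
step 0: x' = x̄ + K·y = [-117104/44711, -78569/44711, -127090/44711]
step 0: P' = (I − K·H)·P̄ = [597682/44711 253372/44711 679806/44711; 253372/44711 119828/44711 282428/44711; 679806/44711 282428/44711 791087/44711]
step 1: x̄ = F·x = [341236/44711, 205749/44711, 409819/44711]
step 1: P̄ = F·P·Fᵀ + Q = [7962411/44711 1509435/44711 8376134/44711; 1509435/44711 996701/44711 1782054/44711; 8376134/44711 1782054/44711 9193707/44711]
step 1: y = z − H·x̄ = [-183556/44711, 1]
step 1: S = H·P̄·Hᵀ + R = [6623066/44711 -19; -19 72]
step 1: K = P̄·Hᵀ·S⁻¹ = [-321049842/460720081 -46328146/460720081; 57872228/460720081 40867398/460720081; -300343251/460720081 -175240597/460720081]
step 1: x' = x̄ + K·y = [4787938642/460720081, 1923399689/460720081, 5280724348/460720081]
step 1: P' = (I − K·H)·P̄ = [49799234061/460720081 21171844561/460720081 56933729158/460720081; 21171844561/460720081 9127641051/460720081 24146279248/460720081; 56933729158/460720081 24146279248/460720081 65274556569/460720081]
step 2: x̄ = F·x = [-16783312308/460720081, -4291841949/460720081, -18213926291/460720081]
step 2: P̄ = F·P·Fᵀ + Q = [641861893276/460720081 147441876741/460720081 690087745361/460720081; 147441876741/460720081 41308816243/460720081 160597188714/460720081; 690087745361/460720081 160597188714/460720081 745923742004/460720081]
step 2: y = z − H·x̄ = [-7690454589/460720081, 3]
step 2: S = H·P̄·Hᵀ + R = [181570059645/460720081 -19; -19 72]
step 2: K = P̄·Hᵀ·S⁻¹ = [-21457642625814/12906724345199 -4586873108601/12906724345199; -3685148398148/12906724345199 -255429474778/12906724345199; -22671435955965/12906724345199 -8671640949185/12906724345199]
step 2: x' = x̄ + K·y = [-125756083569369/12906724345199, -59485575199293/12906724345199, -157827013744759/12906724345199]
step 2: P' = (I − K·H)·P̄ = [4094664778020764/12906724345199 1742383862948835/12906724345199 4683104187518044/12906724345199; 1742383862948835/12906724345199 744974142325453/12906724345199 1991134292848616/12906724345199; 4683104187518044/12906724345199 1991134292848616/12906724345199 5361268353382891/12906724345199]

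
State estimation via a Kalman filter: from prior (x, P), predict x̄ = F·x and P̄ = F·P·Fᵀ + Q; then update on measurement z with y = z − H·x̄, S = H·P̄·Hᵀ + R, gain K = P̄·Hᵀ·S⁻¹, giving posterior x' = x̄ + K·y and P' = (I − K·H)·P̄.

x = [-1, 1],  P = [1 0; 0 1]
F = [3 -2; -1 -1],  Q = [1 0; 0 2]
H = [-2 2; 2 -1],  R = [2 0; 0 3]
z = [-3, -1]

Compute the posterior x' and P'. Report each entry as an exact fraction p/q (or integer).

x̄ = F·x = [-5, 0]
P̄ = F·P·Fᵀ + Q = [14 -1; -1 4]
y = z − H·x̄ = [-13, 9]
S = H·P̄·Hᵀ + R = [82 -70; -70 67]
K = P̄·Hᵀ·S⁻¹ = [10/297 139/297; 125/297 104/297]
x' = x̄ + K·y = [-364/297, -689/297]
P' = (I − K·H)·P̄ = [427/297 437/297; 437/297 562/297]

x' = [-364/297, -689/297]
P' = [427/297 437/297; 437/297 562/297]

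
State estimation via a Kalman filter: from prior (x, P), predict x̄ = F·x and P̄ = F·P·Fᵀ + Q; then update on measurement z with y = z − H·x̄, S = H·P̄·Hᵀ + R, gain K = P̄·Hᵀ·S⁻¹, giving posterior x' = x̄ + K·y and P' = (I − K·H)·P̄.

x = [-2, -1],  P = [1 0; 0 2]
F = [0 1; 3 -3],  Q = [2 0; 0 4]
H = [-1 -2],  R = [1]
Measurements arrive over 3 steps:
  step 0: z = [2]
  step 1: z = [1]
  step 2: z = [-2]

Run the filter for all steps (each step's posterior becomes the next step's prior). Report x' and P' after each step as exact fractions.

step 0: x̄ = F·x = [-1, -3]
step 0: P̄ = F·P·Fᵀ + Q = [4 -6; -6 31]
step 0: y = z − H·x̄ = [-5]
step 0: S = H·P̄·Hᵀ + R = [105]
step 0: K = P̄·Hᵀ·S⁻¹ = [8/105; -8/15]
step 0: x' = x̄ + K·y = [-29/21, -1/3]
step 0: P' = (I − K·H)·P̄ = [356/105 -26/15; -26/15 17/15]
step 1: x̄ = F·x = [-1/3, -22/7]
step 1: P̄ = F·P·Fᵀ + Q = [47/15 -43/5; -43/5 2657/35]
step 1: y = z − H·x̄ = [-118/21]
step 1: S = H·P̄·Hᵀ + R = [28706/105]
step 1: K = P̄·Hᵀ·S⁻¹ = [1477/28706; -15039/28706]
step 1: x' = x̄ + K·y = [-8934/14353, -2857/14353]
step 1: P' = (I − K·H)·P̄ = [69169/28706 -35323/28706; -35323/28706 25181/28706]
step 2: x̄ = F·x = [-2857/14353, -18231/14353]
step 2: P̄ = F·P·Fᵀ + Q = [82593/28706 -90756/14353; -90756/14353 799894/14353]
step 2: y = z − H·x̄ = [-68025/14353]
step 2: S = H·P̄·Hᵀ + R = [5784403/28706]
step 2: K = P̄·Hᵀ·S⁻¹ = [280431/5784403; -3018064/5784403]
step 2: x' = x̄ + K·y = [-2480482/5784403, 6956619/5784403]
step 2: P' = (I − K·H)·P̄ = [13903353/5784403 -7091892/5784403; -7091892/5784403 5054978/5784403]

step 0: x' = [-29/21, -1/3], P' = [356/105 -26/15; -26/15 17/15]
step 1: x' = [-8934/14353, -2857/14353], P' = [69169/28706 -35323/28706; -35323/28706 25181/28706]
step 2: x' = [-2480482/5784403, 6956619/5784403], P' = [13903353/5784403 -7091892/5784403; -7091892/5784403 5054978/5784403]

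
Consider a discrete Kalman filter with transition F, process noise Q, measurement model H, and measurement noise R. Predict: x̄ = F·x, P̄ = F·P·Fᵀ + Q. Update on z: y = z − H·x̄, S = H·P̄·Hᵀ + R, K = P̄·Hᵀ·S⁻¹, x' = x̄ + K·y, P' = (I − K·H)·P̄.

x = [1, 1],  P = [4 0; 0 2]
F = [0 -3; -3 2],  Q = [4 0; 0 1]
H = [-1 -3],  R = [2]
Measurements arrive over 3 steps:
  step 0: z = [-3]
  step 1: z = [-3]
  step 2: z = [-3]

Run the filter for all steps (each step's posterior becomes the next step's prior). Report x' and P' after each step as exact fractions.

step 0: x̄ = F·x = [-3, -1]
step 0: P̄ = F·P·Fᵀ + Q = [22 -12; -12 45]
step 0: y = z − H·x̄ = [-9]
step 0: S = H·P̄·Hᵀ + R = [357]
step 0: K = P̄·Hᵀ·S⁻¹ = [2/51; -41/119]
step 0: x' = x̄ + K·y = [-57/17, 250/119]
step 0: P' = (I − K·H)·P̄ = [1094/51 -122/17; -122/17 312/119]
step 1: x̄ = F·x = [-750/119, 1697/119]
step 1: P̄ = F·P·Fᵀ + Q = [3284/119 -9558/119; -9558/119 34589/119]
step 1: y = z − H·x̄ = [3984/119]
step 1: S = H·P̄·Hᵀ + R = [257475/119]
step 1: K = P̄·Hᵀ·S⁻¹ = [5078/51495; -31403/85825]
step 1: x' = x̄ + K·y = [-51514/17165, 172567/85825]
step 1: P' = (I − K·H)·P̄ = [67528/10299 -38644/17165; -38644/17165 85342/85825]
step 2: x̄ = F·x = [-517701/85825, 1117844/85825]
step 2: P̄ = F·P·Fᵀ + Q = [1111378/85825 -2251032/85825; -2251032/85825 7810433/85825]
step 2: y = z − H·x̄ = [2578356/85825]
step 2: S = H·P̄·Hᵀ + R = [58070733/85825]
step 2: K = P̄·Hᵀ·S⁻¹ = [5641718/58070733; -7060089/19356911]
step 2: x' = x̄ + K·y = [-60265731/19356911, 40018456/19356911]
step 2: P' = (I − K·H)·P̄ = [381119174/58070733 -43600290/19356911; -43600290/19356911 19240156/19356911]

step 0: x' = [-57/17, 250/119], P' = [1094/51 -122/17; -122/17 312/119]
step 1: x' = [-51514/17165, 172567/85825], P' = [67528/10299 -38644/17165; -38644/17165 85342/85825]
step 2: x' = [-60265731/19356911, 40018456/19356911], P' = [381119174/58070733 -43600290/19356911; -43600290/19356911 19240156/19356911]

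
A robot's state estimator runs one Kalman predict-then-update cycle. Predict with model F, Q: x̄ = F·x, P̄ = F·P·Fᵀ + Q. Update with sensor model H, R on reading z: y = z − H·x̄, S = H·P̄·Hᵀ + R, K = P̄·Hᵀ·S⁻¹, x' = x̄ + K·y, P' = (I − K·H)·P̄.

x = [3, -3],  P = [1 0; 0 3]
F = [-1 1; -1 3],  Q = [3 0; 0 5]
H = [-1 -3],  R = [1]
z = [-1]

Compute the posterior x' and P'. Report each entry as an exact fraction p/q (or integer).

x' = [-599/365, 307/365]
P' = [1186/365 -383/365; -383/365 164/365]

x̄ = F·x = [-6, -12]
P̄ = F·P·Fᵀ + Q = [7 10; 10 33]
y = z − H·x̄ = [-43]
S = H·P̄·Hᵀ + R = [365]
K = P̄·Hᵀ·S⁻¹ = [-37/365; -109/365]
x' = x̄ + K·y = [-599/365, 307/365]
P' = (I − K·H)·P̄ = [1186/365 -383/365; -383/365 164/365]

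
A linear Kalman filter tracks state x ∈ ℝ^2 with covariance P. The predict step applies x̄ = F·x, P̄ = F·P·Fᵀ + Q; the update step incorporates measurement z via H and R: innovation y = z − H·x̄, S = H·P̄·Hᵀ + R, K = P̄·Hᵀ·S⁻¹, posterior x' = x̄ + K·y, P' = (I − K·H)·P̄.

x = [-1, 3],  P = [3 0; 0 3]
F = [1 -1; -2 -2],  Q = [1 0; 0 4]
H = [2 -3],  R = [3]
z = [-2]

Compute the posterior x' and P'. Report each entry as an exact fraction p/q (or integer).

x' = [-1216/283, -628/283]
P' = [1785/283 1176/283; 1176/283 868/283]

x̄ = F·x = [-4, -4]
P̄ = F·P·Fᵀ + Q = [7 0; 0 28]
y = z − H·x̄ = [-6]
S = H·P̄·Hᵀ + R = [283]
K = P̄·Hᵀ·S⁻¹ = [14/283; -84/283]
x' = x̄ + K·y = [-1216/283, -628/283]
P' = (I − K·H)·P̄ = [1785/283 1176/283; 1176/283 868/283]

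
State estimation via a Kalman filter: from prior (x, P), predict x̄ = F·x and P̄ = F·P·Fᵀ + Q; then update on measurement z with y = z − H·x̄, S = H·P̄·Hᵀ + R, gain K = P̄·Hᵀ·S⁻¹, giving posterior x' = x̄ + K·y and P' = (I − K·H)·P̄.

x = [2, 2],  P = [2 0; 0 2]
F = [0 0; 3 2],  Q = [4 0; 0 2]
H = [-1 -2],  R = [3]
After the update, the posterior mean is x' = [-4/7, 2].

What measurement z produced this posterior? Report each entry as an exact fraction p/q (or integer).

z = [-3]

x̄ = F·x = [0, 10]
P̄ = F·P·Fᵀ + Q = [4 0; 0 28]
S = H·P̄·Hᵀ + R = [119]
K = P̄·Hᵀ·S⁻¹ = [-4/119; -8/17]
x' − x̄ = [-4/7, -8] = K·y
y = (KᵀK)⁻¹·Kᵀ·(x' − x̄) = [17]
z = y + H·x̄ = [17] + [-20] = [-3]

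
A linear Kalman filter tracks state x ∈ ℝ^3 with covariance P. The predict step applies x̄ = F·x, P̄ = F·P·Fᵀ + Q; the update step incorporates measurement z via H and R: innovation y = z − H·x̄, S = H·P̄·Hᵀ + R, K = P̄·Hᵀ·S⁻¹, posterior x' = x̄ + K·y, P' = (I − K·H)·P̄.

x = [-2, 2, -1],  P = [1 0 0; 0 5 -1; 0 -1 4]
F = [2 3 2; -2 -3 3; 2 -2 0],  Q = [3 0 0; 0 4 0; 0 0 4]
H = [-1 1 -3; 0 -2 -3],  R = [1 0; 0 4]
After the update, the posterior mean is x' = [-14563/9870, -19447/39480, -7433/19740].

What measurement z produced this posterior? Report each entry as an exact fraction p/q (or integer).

z = [2, 2]

x̄ = F·x = [0, -5, -8]
P̄ = F·P·Fᵀ + Q = [56 -28 -22; -28 107 32; -22 32 28]
S = H·P̄·Hᵀ + R = [148 12; 12 1068]
K = P̄·Hᵀ·S⁻¹ = [-431/3290 571/4935; 3781/13160 -11587/39480; -1261/6580 -2693/19740]
x' − x̄ = [-14563/9870, 177953/39480, 150487/19740] = K·y
y = (KᵀK)⁻¹·Kᵀ·(x' − x̄) = [-17, -32]
z = y + H·x̄ = [-17, -32] + [19, 34] = [2, 2]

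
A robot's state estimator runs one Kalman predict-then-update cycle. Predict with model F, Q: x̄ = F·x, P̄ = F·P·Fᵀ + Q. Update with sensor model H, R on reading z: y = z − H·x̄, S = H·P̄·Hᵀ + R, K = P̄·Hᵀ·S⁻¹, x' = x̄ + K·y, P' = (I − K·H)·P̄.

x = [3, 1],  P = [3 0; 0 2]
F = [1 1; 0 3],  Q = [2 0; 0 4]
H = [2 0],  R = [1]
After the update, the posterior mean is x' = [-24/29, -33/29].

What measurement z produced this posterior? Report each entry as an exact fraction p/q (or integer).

x̄ = F·x = [4, 3]
P̄ = F·P·Fᵀ + Q = [7 6; 6 22]
S = H·P̄·Hᵀ + R = [29]
K = P̄·Hᵀ·S⁻¹ = [14/29; 12/29]
x' − x̄ = [-140/29, -120/29] = K·y
y = (KᵀK)⁻¹·Kᵀ·(x' − x̄) = [-10]
z = y + H·x̄ = [-10] + [8] = [-2]

z = [-2]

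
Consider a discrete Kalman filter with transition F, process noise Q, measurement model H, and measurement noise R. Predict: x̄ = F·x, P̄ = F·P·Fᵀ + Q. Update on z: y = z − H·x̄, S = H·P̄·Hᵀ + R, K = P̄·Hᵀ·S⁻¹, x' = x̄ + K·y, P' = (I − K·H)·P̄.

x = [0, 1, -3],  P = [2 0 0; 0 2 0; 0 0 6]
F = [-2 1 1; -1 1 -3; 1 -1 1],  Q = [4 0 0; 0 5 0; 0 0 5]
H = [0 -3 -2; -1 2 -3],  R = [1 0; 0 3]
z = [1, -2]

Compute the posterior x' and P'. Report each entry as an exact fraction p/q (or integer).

x' = [5954/18613, -17379/37226, 7701/37226]
P' = [305884/18613 46616/18613 -70786/18613; 46616/18613 18821/37226 -24193/37226; -70786/18613 -24193/37226 19724/18613]

x̄ = F·x = [-2, 10, -4]
P̄ = F·P·Fᵀ + Q = [20 -12 0; -12 63 -22; 0 -22 15]
y = z − H·x̄ = [23, -36]
S = H·P̄·Hᵀ + R = [364 -434; -434 722]
K = P̄·Hᵀ·S⁻¹ = [1724/18613 -14/2659; -8077/37226 809/5318; -6317/37226 -599/2659]
x' = x̄ + K·y = [5954/18613, -17379/37226, 7701/37226]
P' = (I − K·H)·P̄ = [305884/18613 46616/18613 -70786/18613; 46616/18613 18821/37226 -24193/37226; -70786/18613 -24193/37226 19724/18613]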